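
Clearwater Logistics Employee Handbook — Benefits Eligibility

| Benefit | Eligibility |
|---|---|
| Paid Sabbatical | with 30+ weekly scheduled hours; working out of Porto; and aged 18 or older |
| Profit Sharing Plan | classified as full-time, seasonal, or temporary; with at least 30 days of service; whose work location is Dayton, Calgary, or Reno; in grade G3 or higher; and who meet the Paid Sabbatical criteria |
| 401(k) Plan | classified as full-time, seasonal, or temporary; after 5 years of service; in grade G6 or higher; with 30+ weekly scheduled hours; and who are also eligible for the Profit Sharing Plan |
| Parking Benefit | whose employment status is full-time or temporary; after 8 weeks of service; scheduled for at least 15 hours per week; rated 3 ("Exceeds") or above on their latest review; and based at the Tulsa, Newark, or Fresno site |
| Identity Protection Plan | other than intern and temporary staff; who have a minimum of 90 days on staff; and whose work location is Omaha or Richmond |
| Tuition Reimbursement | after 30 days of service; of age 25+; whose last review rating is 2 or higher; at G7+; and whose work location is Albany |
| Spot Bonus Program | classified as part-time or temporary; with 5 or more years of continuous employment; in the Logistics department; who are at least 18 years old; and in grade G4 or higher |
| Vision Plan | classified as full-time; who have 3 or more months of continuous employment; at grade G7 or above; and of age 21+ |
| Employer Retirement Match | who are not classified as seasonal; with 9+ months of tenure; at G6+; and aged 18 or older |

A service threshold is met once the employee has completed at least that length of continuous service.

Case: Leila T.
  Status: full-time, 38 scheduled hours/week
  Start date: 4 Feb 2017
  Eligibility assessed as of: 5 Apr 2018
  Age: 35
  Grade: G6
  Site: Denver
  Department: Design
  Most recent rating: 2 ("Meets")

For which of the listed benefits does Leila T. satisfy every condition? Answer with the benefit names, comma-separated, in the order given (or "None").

Service from 4 Feb 2017 to 5 Apr 2018: 425 days.
Paid Sabbatical — 38 hrs/wk ≥ 30 ✓; site Denver ✗ (not Porto) → not eligible.
Profit Sharing Plan — status full-time ✓; service 425 days ≥ 30 days ✓; site Denver ✗ (not Dayton, Calgary, or Reno) → not eligible.
401(k) Plan — status full-time ✓; service 425 days < 5 years (≈1825 days) ✗ → not eligible.
Parking Benefit — status full-time ✓; service 425 days ≥ 8 weeks (≈56 days) ✓; 38 hrs/wk ≥ 15 ✓; rating 2 < 3 ✗ → not eligible.
Identity Protection Plan — status full-time ✓ (not excluded); service 425 days ≥ 90 days ✓; site Denver ✗ (not Omaha or Richmond) → not eligible.
Tuition Reimbursement — service 425 days ≥ 30 days ✓; age 35 ≥ 25 ✓; rating 2 ≥ 2 ✓; grade G6 < G7 ✗ → not eligible.
Spot Bonus Program — status full-time ✗ (requires part-time or temporary) → not eligible.
Vision Plan — status full-time ✓; service 425 days ≥ 3 months (≈90 days) ✓; grade G6 < G7 ✗ → not eligible.
Employer Retirement Match — status full-time ✓ (not excluded); service 425 days ≥ 9 months (≈270 days) ✓; grade G6 ≥ G6 ✓; age 35 ≥ 18 ✓ → eligible.

Employer Retirement Match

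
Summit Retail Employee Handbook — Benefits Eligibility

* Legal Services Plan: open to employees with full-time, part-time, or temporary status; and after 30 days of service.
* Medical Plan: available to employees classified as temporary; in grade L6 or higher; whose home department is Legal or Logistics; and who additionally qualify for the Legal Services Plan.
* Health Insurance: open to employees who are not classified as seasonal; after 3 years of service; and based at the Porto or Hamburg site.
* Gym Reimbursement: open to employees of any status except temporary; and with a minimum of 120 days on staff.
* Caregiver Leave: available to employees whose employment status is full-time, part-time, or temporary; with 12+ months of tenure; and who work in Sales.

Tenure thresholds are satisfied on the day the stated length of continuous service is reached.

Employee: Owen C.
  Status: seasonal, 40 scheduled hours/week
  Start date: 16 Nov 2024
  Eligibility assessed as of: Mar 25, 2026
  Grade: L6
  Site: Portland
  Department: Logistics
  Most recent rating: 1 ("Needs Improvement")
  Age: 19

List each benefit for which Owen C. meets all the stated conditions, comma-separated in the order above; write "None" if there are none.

Gym Reimbursement

Service from 16 Nov 2024 to Mar 25, 2026: 494 days.
Legal Services Plan — status seasonal ✗ (requires full-time, part-time, or temporary) → not eligible.
Medical Plan — status seasonal ✗ (requires temporary) → not eligible.
Health Insurance — status seasonal ✗ (excluded) → not eligible.
Gym Reimbursement — status seasonal ✓ (not excluded); service 494 days ≥ 120 days ✓ → eligible.
Caregiver Leave — status seasonal ✗ (requires full-time, part-time, or temporary) → not eligible.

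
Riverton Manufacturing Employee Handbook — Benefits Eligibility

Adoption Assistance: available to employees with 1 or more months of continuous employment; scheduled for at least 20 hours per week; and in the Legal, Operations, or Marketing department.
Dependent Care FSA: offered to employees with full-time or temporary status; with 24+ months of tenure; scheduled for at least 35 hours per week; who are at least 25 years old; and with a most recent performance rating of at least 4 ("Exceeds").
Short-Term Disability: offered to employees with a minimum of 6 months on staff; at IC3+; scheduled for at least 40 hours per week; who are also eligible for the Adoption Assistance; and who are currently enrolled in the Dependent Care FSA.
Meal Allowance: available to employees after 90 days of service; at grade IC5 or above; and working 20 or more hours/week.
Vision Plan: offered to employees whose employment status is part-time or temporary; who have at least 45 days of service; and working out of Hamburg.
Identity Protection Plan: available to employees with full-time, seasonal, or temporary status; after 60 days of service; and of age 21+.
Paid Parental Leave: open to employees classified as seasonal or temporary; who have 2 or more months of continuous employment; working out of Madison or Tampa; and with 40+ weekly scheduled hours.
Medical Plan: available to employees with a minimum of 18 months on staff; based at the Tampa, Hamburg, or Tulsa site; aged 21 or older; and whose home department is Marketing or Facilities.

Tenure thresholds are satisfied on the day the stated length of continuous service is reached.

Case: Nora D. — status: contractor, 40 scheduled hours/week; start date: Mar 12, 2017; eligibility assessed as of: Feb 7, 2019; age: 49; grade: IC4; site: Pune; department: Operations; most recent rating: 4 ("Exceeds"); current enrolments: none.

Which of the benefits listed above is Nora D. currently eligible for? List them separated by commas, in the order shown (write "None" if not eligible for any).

Service from Mar 12, 2017 to Feb 7, 2019: 697 days.
Adoption Assistance — service 697 days ≥ 1 month (≈30 days) ✓; 40 hrs/wk ≥ 20 ✓; dept Operations ✓ → eligible.
Dependent Care FSA — status contractor ✗ (requires full-time or temporary) → not eligible.
Short-Term Disability — service 697 days ≥ 6 months (≈180 days) ✓; grade IC4 ≥ IC3 ✓; 40 hrs/wk ≥ 40 ✓; eligible for Adoption Assistance ✓; not enrolled in Dependent Care FSA ✗ → not eligible.
Meal Allowance — service 697 days ≥ 90 days ✓; grade IC4 < IC5 ✗ → not eligible.
Vision Plan — status contractor ✗ (requires part-time or temporary) → not eligible.
Identity Protection Plan — status contractor ✗ (requires full-time, seasonal, or temporary) → not eligible.
Paid Parental Leave — status contractor ✗ (requires seasonal or temporary) → not eligible.
Medical Plan — service 697 days ≥ 18 months (≈540 days) ✓; site Pune ✗ (not Tampa, Hamburg, or Tulsa) → not eligible.

Adoption Assistance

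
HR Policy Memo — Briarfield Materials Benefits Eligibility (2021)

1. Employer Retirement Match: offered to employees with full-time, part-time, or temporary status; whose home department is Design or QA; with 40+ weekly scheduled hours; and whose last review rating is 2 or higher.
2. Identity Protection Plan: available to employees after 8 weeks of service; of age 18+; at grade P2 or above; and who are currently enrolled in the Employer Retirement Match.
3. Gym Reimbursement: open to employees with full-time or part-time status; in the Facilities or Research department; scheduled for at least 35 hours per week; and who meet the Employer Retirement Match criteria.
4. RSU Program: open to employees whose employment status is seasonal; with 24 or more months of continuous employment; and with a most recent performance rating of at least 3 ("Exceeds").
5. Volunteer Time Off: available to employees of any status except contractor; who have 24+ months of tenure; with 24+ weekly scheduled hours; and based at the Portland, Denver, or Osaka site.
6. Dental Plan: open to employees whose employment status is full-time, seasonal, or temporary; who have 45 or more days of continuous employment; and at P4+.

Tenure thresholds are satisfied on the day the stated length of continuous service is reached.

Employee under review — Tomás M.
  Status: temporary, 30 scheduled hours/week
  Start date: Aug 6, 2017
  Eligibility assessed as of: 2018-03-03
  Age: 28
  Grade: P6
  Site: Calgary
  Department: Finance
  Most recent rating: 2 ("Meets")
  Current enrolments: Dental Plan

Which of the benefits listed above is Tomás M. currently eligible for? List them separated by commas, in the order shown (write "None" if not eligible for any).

Dental Plan

Service from Aug 6, 2017 to 2018-03-03: 209 days.
Employer Retirement Match — status temporary ✓; dept Finance ✗ → not eligible.
Identity Protection Plan — service 209 days ≥ 8 weeks (≈56 days) ✓; age 28 ≥ 18 ✓; grade P6 ≥ P2 ✓; not enrolled in Employer Retirement Match ✗ → not eligible.
Gym Reimbursement — status temporary ✗ (requires full-time or part-time) → not eligible.
RSU Program — status temporary ✗ (requires seasonal) → not eligible.
Volunteer Time Off — status temporary ✓ (not excluded); service 209 days < 24 months (≈720 days) ✗ → not eligible.
Dental Plan — status temporary ✓; service 209 days ≥ 45 days ✓; grade P6 ≥ P4 ✓ → eligible.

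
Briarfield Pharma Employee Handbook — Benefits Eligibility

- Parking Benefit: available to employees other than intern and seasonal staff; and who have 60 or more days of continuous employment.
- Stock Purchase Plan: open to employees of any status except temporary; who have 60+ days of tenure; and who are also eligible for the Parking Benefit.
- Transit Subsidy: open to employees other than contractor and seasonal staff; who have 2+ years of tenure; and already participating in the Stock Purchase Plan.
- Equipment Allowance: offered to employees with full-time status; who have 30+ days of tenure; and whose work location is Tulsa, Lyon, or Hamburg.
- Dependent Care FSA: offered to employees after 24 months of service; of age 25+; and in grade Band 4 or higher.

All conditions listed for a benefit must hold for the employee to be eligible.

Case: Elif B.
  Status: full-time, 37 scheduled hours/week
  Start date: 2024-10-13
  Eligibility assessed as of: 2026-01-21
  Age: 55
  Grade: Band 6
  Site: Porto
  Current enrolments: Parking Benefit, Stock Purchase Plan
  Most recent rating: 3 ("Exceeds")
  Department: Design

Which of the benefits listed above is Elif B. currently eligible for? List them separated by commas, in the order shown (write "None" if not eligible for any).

Service from 2024-10-13 to 2026-01-21: 465 days.
Parking Benefit — status full-time ✓ (not excluded); service 465 days ≥ 60 days ✓ → eligible.
Stock Purchase Plan — status full-time ✓ (not excluded); service 465 days ≥ 60 days ✓; eligible for Parking Benefit ✓ → eligible.
Transit Subsidy — status full-time ✓ (not excluded); service 465 days < 2 years (≈730 days) ✗ → not eligible.
Equipment Allowance — status full-time ✓; service 465 days ≥ 30 days ✓; site Porto ✗ (not Tulsa, Lyon, or Hamburg) → not eligible.
Dependent Care FSA — service 465 days < 24 months (≈720 days) ✗ → not eligible.

Parking Benefit, Stock Purchase Plan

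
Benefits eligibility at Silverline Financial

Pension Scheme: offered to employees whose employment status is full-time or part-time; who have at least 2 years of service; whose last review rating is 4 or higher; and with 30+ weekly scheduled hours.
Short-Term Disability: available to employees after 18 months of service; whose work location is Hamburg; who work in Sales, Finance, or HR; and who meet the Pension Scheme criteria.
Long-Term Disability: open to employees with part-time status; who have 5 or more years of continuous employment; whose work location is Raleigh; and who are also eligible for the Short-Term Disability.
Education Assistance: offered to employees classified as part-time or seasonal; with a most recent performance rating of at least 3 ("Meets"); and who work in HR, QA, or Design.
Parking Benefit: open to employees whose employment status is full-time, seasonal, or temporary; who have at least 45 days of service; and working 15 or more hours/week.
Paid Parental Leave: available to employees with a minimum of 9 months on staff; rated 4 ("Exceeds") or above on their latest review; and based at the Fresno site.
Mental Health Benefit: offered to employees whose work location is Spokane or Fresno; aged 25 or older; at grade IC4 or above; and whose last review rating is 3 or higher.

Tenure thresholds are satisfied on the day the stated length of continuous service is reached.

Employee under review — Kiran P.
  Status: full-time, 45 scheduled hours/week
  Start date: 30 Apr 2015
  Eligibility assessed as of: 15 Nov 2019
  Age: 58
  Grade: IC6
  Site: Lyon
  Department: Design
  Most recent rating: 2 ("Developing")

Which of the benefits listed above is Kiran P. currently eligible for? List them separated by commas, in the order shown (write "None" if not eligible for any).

Parking Benefit

Service from 30 Apr 2015 to 15 Nov 2019: 1660 days.
Pension Scheme — status full-time ✓; service 1660 days ≥ 2 years (≈730 days) ✓; rating 2 < 4 ✗ → not eligible.
Short-Term Disability — service 1660 days ≥ 18 months (≈540 days) ✓; site Lyon ✗ (not Hamburg) → not eligible.
Long-Term Disability — status full-time ✗ (requires part-time) → not eligible.
Education Assistance — status full-time ✗ (requires part-time or seasonal) → not eligible.
Parking Benefit — status full-time ✓; service 1660 days ≥ 45 days ✓; 45 hrs/wk ≥ 15 ✓ → eligible.
Paid Parental Leave — service 1660 days ≥ 9 months (≈270 days) ✓; rating 2 < 4 ✗ → not eligible.
Mental Health Benefit — site Lyon ✗ (not Spokane or Fresno) → not eligible.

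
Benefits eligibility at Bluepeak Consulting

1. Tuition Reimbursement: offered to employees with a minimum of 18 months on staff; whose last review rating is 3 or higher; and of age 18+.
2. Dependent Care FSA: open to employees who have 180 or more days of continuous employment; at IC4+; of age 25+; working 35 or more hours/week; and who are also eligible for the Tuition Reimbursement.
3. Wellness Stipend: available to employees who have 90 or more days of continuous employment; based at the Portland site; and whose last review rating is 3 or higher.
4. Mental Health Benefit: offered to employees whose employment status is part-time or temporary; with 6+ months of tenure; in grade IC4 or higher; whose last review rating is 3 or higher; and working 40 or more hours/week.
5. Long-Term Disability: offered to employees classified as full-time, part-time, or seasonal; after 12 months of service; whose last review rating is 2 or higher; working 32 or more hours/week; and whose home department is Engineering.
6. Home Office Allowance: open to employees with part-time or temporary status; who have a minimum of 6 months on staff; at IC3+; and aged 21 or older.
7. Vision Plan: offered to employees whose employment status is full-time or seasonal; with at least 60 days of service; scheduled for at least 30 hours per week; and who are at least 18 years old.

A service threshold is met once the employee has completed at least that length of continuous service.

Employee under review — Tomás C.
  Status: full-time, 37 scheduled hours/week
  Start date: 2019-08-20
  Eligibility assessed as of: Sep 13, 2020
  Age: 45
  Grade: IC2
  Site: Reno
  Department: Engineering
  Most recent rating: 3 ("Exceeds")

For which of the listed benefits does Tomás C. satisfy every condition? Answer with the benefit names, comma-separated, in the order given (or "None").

Long-Term Disability, Vision Plan

Service from 2019-08-20 to Sep 13, 2020: 390 days.
Tuition Reimbursement — service 390 days < 18 months (≈540 days) ✗ → not eligible.
Dependent Care FSA — service 390 days ≥ 180 days ✓; grade IC2 < IC4 ✗ → not eligible.
Wellness Stipend — service 390 days ≥ 90 days ✓; site Reno ✗ (not Portland) → not eligible.
Mental Health Benefit — status full-time ✗ (requires part-time or temporary) → not eligible.
Long-Term Disability — status full-time ✓; service 390 days ≥ 12 months (≈360 days) ✓; rating 3 ≥ 2 ✓; 37 hrs/wk ≥ 32 ✓; dept Engineering ✓ → eligible.
Home Office Allowance — status full-time ✗ (requires part-time or temporary) → not eligible.
Vision Plan — status full-time ✓; service 390 days ≥ 60 days ✓; 37 hrs/wk ≥ 30 ✓; age 45 ≥ 18 ✓ → eligible.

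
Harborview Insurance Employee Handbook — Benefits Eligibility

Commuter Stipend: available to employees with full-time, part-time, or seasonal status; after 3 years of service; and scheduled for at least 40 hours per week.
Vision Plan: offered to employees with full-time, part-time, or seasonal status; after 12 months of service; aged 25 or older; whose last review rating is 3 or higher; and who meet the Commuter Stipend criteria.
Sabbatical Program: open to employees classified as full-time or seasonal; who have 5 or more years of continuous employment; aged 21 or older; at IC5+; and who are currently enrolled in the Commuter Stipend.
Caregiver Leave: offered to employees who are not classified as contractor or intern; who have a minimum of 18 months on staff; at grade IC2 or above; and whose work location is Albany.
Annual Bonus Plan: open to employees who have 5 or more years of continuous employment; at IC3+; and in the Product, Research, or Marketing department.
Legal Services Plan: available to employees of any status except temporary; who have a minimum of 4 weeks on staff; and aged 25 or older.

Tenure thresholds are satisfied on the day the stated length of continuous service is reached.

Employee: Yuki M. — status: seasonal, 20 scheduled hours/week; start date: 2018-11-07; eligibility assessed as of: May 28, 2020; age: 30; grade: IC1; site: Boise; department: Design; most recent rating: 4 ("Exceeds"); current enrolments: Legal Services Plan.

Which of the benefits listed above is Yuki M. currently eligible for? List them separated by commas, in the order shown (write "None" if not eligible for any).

Legal Services Plan

Service from 2018-11-07 to May 28, 2020: 568 days.
Commuter Stipend — status seasonal ✓; service 568 days < 3 years (≈1095 days) ✗ → not eligible.
Vision Plan — status seasonal ✓; service 568 days ≥ 12 months (≈360 days) ✓; age 30 ≥ 25 ✓; rating 4 ≥ 3 ✓; not eligible for Commuter Stipend ✗ → not eligible.
Sabbatical Program — status seasonal ✓; service 568 days < 5 years (≈1825 days) ✗ → not eligible.
Caregiver Leave — status seasonal ✓ (not excluded); service 568 days ≥ 18 months (≈540 days) ✓; grade IC1 < IC2 ✗ → not eligible.
Annual Bonus Plan — service 568 days < 5 years (≈1825 days) ✗ → not eligible.
Legal Services Plan — status seasonal ✓ (not excluded); service 568 days ≥ 4 weeks (≈28 days) ✓; age 30 ≥ 25 ✓ → eligible.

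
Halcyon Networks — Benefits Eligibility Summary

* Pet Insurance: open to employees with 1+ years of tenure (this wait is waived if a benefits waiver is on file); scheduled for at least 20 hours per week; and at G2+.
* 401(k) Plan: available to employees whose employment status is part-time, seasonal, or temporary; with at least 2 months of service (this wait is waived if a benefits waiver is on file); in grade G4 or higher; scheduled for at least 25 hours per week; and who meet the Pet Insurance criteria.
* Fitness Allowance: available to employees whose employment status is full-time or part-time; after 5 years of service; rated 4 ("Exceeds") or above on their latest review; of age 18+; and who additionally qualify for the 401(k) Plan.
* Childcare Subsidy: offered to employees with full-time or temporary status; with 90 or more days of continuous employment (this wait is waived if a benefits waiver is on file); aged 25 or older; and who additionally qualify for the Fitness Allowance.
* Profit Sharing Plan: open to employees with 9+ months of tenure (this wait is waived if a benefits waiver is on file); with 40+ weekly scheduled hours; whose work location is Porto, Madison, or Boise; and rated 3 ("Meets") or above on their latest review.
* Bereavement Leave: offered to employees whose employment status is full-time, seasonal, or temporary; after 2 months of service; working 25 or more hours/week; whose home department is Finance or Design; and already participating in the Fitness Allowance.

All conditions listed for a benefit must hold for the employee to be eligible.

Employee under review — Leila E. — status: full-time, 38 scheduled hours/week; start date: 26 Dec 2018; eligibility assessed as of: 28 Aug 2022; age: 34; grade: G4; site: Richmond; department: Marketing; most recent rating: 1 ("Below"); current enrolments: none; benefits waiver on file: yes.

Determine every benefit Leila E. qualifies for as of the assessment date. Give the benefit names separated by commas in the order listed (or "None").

Service from 26 Dec 2018 to 28 Aug 2022: 1341 days.
Pet Insurance — benefits waiver on file ✓; 38 hrs/wk ≥ 20 ✓; grade G4 ≥ G2 ✓ → eligible.
401(k) Plan — status full-time ✗ (requires part-time, seasonal, or temporary) → not eligible.
Fitness Allowance — status full-time ✓; service 1341 days < 5 years (≈1825 days) ✗ → not eligible.
Childcare Subsidy — status full-time ✓; benefits waiver on file ✓; age 34 ≥ 25 ✓; not eligible for Fitness Allowance ✗ → not eligible.
Profit Sharing Plan — benefits waiver on file ✓; 38 hrs/wk < 40 ✗ → not eligible.
Bereavement Leave — status full-time ✓; service 1341 days ≥ 2 months (≈60 days) ✓; 38 hrs/wk ≥ 25 ✓; dept Marketing ✗ → not eligible.

Pet Insurance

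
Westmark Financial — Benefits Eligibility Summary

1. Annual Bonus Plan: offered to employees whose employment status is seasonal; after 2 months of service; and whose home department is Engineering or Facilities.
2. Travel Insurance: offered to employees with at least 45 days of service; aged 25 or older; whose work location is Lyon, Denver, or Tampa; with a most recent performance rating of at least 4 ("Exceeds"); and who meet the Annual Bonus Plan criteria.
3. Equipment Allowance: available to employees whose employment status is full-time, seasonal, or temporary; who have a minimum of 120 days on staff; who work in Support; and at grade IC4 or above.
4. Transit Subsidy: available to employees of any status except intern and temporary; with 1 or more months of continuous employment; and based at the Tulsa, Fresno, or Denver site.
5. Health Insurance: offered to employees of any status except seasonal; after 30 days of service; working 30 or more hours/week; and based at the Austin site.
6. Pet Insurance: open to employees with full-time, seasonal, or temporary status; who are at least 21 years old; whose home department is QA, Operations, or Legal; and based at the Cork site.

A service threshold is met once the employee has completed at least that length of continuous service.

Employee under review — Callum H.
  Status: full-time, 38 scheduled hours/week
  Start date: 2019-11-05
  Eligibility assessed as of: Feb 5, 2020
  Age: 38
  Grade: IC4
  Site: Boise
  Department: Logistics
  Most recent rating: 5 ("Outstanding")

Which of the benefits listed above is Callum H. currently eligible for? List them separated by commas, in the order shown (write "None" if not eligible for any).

None

Service from 2019-11-05 to Feb 5, 2020: 92 days.
Annual Bonus Plan — status full-time ✗ (requires seasonal) → not eligible.
Travel Insurance — service 92 days ≥ 45 days ✓; age 38 ≥ 25 ✓; site Boise ✗ (not Lyon, Denver, or Tampa) → not eligible.
Equipment Allowance — status full-time ✓; service 92 days < 120 days ✗ → not eligible.
Transit Subsidy — status full-time ✓ (not excluded); service 92 days ≥ 1 month (≈30 days) ✓; site Boise ✗ (not Tulsa, Fresno, or Denver) → not eligible.
Health Insurance — status full-time ✓ (not excluded); service 92 days ≥ 30 days ✓; 38 hrs/wk ≥ 30 ✓; site Boise ✗ (not Austin) → not eligible.
Pet Insurance — status full-time ✓; age 38 ≥ 21 ✓; dept Logistics ✗ → not eligible.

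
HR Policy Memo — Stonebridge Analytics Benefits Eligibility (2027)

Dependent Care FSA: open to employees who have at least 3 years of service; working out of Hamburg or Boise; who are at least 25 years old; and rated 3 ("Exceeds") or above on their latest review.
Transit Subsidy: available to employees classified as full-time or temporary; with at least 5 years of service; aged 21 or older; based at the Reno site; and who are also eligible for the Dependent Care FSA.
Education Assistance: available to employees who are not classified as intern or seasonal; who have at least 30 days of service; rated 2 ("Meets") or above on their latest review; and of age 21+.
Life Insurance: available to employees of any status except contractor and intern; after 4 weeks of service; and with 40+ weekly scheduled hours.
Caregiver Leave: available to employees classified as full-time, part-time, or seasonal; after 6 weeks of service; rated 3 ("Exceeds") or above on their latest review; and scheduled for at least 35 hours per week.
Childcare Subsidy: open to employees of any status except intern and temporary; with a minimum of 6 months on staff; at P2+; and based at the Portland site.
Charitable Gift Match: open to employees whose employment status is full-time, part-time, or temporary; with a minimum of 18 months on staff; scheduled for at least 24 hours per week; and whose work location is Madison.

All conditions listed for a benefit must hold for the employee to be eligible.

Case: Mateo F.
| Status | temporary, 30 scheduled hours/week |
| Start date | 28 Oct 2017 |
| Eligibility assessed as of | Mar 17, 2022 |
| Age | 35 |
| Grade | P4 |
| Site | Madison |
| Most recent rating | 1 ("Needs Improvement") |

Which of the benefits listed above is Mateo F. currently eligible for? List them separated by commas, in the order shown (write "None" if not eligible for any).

Charitable Gift Match

Service from 28 Oct 2017 to Mar 17, 2022: 1601 days.
Dependent Care FSA — service 1601 days ≥ 3 years (≈1095 days) ✓; site Madison ✗ (not Hamburg or Boise) → not eligible.
Transit Subsidy — status temporary ✓; service 1601 days < 5 years (≈1825 days) ✗ → not eligible.
Education Assistance — status temporary ✓ (not excluded); service 1601 days ≥ 30 days ✓; rating 1 < 2 ✗ → not eligible.
Life Insurance — status temporary ✓ (not excluded); service 1601 days ≥ 4 weeks (≈28 days) ✓; 30 hrs/wk < 40 ✗ → not eligible.
Caregiver Leave — status temporary ✗ (requires full-time, part-time, or seasonal) → not eligible.
Childcare Subsidy — status temporary ✗ (excluded) → not eligible.
Charitable Gift Match — status temporary ✓; service 1601 days ≥ 18 months (≈540 days) ✓; 30 hrs/wk ≥ 24 ✓; site Madison ✓ → eligible.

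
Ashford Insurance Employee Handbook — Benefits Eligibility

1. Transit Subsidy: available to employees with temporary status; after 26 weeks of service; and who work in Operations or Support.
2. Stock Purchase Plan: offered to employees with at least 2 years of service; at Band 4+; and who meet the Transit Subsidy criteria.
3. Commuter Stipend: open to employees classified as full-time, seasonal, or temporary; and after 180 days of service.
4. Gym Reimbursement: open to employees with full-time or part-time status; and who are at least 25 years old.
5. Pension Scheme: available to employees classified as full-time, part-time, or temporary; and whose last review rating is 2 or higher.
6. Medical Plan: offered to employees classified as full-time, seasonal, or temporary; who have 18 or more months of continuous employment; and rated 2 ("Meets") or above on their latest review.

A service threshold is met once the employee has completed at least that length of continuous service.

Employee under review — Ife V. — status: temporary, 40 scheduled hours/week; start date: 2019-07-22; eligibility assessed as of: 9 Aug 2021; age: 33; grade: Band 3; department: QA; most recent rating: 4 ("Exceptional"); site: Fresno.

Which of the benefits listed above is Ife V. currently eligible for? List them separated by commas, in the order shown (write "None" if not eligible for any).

Service from 2019-07-22 to 9 Aug 2021: 749 days.
Transit Subsidy — status temporary ✓; service 749 days ≥ 26 weeks (≈182 days) ✓; dept QA ✗ → not eligible.
Stock Purchase Plan — service 749 days ≥ 2 years (≈730 days) ✓; grade Band 3 < Band 4 ✗ → not eligible.
Commuter Stipend — status temporary ✓; service 749 days ≥ 180 days ✓ → eligible.
Gym Reimbursement — status temporary ✗ (requires full-time or part-time) → not eligible.
Pension Scheme — status temporary ✓; rating 4 ≥ 2 ✓ → eligible.
Medical Plan — status temporary ✓; service 749 days ≥ 18 months (≈540 days) ✓; rating 4 ≥ 2 ✓ → eligible.

Commuter Stipend, Pension Scheme, Medical Plan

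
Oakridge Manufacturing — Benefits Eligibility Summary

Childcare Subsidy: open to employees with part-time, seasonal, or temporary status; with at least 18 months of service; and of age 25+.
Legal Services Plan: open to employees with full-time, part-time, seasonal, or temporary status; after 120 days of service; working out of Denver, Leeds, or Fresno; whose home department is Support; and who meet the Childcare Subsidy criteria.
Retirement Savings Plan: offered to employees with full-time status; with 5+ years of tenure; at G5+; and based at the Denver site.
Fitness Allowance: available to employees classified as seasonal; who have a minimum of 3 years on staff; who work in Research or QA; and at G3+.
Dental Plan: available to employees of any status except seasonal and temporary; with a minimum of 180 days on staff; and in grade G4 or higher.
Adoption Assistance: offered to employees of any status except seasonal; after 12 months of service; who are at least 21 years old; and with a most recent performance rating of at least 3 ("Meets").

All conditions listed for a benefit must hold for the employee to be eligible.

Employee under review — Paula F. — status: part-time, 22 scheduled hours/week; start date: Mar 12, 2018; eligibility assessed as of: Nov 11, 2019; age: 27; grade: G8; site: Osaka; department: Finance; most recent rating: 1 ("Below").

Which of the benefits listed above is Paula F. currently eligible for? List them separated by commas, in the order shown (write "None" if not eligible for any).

Childcare Subsidy, Dental Plan

Service from Mar 12, 2018 to Nov 11, 2019: 609 days.
Childcare Subsidy — status part-time ✓; service 609 days ≥ 18 months (≈540 days) ✓; age 27 ≥ 25 ✓ → eligible.
Legal Services Plan — status part-time ✓; service 609 days ≥ 120 days ✓; site Osaka ✗ (not Denver, Leeds, or Fresno) → not eligible.
Retirement Savings Plan — status part-time ✗ (requires full-time) → not eligible.
Fitness Allowance — status part-time ✗ (requires seasonal) → not eligible.
Dental Plan — status part-time ✓ (not excluded); service 609 days ≥ 180 days ✓; grade G8 ≥ G4 ✓ → eligible.
Adoption Assistance — status part-time ✓ (not excluded); service 609 days ≥ 12 months (≈360 days) ✓; age 27 ≥ 21 ✓; rating 1 < 3 ✗ → not eligible.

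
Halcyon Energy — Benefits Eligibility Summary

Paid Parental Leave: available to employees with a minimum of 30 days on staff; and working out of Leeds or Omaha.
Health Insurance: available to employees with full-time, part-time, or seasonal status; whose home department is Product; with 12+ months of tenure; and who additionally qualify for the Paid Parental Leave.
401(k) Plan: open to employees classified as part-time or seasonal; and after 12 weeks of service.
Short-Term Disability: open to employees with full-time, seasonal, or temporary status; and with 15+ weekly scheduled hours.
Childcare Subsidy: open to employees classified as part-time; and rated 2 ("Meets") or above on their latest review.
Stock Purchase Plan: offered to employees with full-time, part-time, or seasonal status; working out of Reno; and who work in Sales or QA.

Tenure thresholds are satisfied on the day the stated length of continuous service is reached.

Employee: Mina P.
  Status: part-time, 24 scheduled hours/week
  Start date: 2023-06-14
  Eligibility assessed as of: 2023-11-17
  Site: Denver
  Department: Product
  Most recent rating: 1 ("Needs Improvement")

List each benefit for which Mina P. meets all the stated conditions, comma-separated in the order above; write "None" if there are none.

Service from 2023-06-14 to 2023-11-17: 156 days.
Paid Parental Leave — service 156 days ≥ 30 days ✓; site Denver ✗ (not Leeds or Omaha) → not eligible.
Health Insurance — status part-time ✓; dept Product ✓; service 156 days < 12 months (≈360 days) ✗ → not eligible.
401(k) Plan — status part-time ✓; service 156 days ≥ 12 weeks (≈84 days) ✓ → eligible.
Short-Term Disability — status part-time ✗ (requires full-time, seasonal, or temporary) → not eligible.
Childcare Subsidy — status part-time ✓; rating 1 < 2 ✗ → not eligible.
Stock Purchase Plan — status part-time ✓; site Denver ✗ (not Reno) → not eligible.

401(k) Plan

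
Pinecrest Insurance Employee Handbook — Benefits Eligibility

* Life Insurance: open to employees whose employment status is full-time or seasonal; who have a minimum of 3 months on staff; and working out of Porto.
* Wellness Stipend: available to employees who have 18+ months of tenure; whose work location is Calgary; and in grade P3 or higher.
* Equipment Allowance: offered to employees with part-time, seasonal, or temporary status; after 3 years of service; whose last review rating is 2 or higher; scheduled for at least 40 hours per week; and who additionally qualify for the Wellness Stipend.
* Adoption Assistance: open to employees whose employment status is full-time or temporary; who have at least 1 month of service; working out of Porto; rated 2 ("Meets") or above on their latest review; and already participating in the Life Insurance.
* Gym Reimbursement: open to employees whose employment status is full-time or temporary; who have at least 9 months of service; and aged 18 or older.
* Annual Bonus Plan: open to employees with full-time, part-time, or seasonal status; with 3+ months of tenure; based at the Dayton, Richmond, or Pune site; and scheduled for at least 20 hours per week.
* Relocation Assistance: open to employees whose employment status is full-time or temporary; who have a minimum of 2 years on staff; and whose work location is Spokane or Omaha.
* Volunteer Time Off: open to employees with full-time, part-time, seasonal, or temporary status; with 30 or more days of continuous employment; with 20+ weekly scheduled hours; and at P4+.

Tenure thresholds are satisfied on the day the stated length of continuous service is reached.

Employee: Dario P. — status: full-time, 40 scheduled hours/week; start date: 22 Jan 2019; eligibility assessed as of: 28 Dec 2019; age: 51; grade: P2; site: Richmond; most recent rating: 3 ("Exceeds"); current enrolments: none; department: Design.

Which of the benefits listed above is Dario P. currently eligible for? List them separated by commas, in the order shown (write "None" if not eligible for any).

Gym Reimbursement, Annual Bonus Plan

Service from 22 Jan 2019 to 28 Dec 2019: 340 days.
Life Insurance — status full-time ✓; service 340 days ≥ 3 months (≈90 days) ✓; site Richmond ✗ (not Porto) → not eligible.
Wellness Stipend — service 340 days < 18 months (≈540 days) ✗ → not eligible.
Equipment Allowance — status full-time ✗ (requires part-time, seasonal, or temporary) → not eligible.
Adoption Assistance — status full-time ✓; service 340 days ≥ 1 month (≈30 days) ✓; site Richmond ✗ (not Porto) → not eligible.
Gym Reimbursement — status full-time ✓; service 340 days ≥ 9 months (≈270 days) ✓; age 51 ≥ 18 ✓ → eligible.
Annual Bonus Plan — status full-time ✓; service 340 days ≥ 3 months (≈90 days) ✓; site Richmond ✓; 40 hrs/wk ≥ 20 ✓ → eligible.
Relocation Assistance — status full-time ✓; service 340 days < 2 years (≈730 days) ✗ → not eligible.
Volunteer Time Off — status full-time ✓; service 340 days ≥ 30 days ✓; 40 hrs/wk ≥ 20 ✓; grade P2 < P4 ✗ → not eligible.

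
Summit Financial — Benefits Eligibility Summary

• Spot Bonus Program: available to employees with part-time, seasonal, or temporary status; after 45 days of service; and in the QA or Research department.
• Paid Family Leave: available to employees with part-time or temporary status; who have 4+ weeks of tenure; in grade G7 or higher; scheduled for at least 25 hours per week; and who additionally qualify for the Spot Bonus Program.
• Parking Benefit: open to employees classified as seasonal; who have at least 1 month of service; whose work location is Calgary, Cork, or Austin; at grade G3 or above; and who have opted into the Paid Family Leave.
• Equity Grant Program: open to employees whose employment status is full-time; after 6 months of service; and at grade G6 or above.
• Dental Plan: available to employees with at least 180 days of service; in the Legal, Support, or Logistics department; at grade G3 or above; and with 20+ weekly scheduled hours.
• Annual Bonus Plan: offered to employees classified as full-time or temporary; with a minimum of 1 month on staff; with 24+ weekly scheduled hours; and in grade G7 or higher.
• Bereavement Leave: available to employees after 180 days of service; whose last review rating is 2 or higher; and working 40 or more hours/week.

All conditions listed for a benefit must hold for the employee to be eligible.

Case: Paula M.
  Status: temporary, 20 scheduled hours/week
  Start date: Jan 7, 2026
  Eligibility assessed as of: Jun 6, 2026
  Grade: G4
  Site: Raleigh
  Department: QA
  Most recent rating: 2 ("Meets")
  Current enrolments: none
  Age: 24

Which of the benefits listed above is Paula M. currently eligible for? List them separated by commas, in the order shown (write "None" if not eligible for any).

Service from Jan 7, 2026 to Jun 6, 2026: 150 days.
Spot Bonus Program — status temporary ✓; service 150 days ≥ 45 days ✓; dept QA ✓ → eligible.
Paid Family Leave — status temporary ✓; service 150 days ≥ 4 weeks (≈28 days) ✓; grade G4 < G7 ✗ → not eligible.
Parking Benefit — status temporary ✗ (requires seasonal) → not eligible.
Equity Grant Program — status temporary ✗ (requires full-time) → not eligible.
Dental Plan — service 150 days < 180 days ✗ → not eligible.
Annual Bonus Plan — status temporary ✓; service 150 days ≥ 1 month (≈30 days) ✓; 20 hrs/wk < 24 ✗ → not eligible.
Bereavement Leave — service 150 days < 180 days ✗ → not eligible.

Spot Bonus Program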